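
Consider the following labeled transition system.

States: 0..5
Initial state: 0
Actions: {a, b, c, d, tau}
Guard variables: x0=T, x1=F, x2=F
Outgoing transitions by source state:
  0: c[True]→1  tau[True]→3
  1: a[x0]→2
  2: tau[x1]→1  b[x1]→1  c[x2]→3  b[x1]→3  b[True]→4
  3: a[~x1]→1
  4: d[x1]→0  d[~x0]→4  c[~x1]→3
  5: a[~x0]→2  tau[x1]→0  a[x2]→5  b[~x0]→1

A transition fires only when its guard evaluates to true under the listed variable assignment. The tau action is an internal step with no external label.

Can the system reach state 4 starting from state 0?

After dropping false guards: 6 live edges.
depth 0: {0}
depth 1: {1,3}  total {0,1,3}
depth 2: {2}  total {0,1,2,3}
depth 3: {4}  total {0,1,2,3,4}
Reachable = {0,1,2,3,4}
witness 4: c·a·b

Answer: REACHABLE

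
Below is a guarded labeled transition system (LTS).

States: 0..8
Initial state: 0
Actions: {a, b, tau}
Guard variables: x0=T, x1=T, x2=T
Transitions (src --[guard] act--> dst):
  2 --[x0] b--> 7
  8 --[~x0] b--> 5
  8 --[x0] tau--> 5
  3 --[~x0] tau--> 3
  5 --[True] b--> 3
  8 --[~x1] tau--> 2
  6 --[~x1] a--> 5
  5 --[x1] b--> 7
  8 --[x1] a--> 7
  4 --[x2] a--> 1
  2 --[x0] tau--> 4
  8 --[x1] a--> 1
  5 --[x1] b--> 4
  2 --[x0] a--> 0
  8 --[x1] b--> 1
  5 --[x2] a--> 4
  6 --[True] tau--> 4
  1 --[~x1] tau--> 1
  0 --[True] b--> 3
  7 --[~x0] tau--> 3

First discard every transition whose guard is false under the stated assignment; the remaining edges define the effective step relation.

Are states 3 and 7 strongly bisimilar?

Compute ~ classes (split until stable):
  π0 = {{0,1,2,3,4,5,6,7,8}}
  π1 = {{0},{1,3,7},{2,8},{4},{5},{6}}
  π2 = {{0},{1,3,7},{2},{4},{5},{6},{8}}
Fixed point at round 3; 7 class(es).
3∈{1,3,7}, 7∈{1,3,7}

Answer: BISIMILAR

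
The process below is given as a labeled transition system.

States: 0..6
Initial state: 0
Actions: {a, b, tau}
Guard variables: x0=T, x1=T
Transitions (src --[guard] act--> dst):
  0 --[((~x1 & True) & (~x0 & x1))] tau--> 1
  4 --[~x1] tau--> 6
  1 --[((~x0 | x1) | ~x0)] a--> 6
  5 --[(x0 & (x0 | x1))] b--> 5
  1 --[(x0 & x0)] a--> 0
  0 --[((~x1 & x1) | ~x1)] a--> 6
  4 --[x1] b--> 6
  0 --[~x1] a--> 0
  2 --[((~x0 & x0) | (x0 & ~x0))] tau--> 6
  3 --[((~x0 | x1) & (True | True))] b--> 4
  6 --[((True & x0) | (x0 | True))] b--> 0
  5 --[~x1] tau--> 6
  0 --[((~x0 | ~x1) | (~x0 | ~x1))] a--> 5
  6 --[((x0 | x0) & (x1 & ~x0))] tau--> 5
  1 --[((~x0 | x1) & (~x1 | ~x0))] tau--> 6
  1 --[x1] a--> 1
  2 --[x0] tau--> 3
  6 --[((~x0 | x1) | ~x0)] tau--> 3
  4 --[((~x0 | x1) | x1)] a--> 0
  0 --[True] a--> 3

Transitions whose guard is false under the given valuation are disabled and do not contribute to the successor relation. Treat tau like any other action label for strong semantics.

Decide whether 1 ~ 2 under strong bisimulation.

Refine partition for ~:
  π0 = {{0,1,2,3,4,5,6}}
  π1 = {{0,1},{2},{3,5},{4},{6}}
  π2 = {{0},{1},{2},{3},{4},{5},{6}}
7 equivalence class(es) (converged in 3)
class of 1: {1}; class of 2: {2}

Answer: NOT BISIMILAR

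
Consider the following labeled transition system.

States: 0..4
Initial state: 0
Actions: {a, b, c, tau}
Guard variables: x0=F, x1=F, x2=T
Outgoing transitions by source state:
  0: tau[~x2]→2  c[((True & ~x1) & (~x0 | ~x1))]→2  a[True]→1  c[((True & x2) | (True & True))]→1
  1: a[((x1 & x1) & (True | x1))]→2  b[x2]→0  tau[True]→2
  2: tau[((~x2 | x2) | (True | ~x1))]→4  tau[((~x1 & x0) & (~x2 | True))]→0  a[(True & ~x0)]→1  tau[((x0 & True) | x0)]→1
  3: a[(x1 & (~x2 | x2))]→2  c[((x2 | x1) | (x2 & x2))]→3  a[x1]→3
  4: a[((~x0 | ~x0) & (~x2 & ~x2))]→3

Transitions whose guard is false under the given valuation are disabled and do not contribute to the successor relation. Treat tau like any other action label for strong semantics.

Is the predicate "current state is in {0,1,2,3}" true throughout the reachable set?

Allowed set {0,1,2,3}
R = {0,1,2,4}
  0: safe
  1: safe
  2: safe
  4: VIOLATES
witness against invariant: c·tau → 4

Answer: INVARIANT VIOLATED at state 4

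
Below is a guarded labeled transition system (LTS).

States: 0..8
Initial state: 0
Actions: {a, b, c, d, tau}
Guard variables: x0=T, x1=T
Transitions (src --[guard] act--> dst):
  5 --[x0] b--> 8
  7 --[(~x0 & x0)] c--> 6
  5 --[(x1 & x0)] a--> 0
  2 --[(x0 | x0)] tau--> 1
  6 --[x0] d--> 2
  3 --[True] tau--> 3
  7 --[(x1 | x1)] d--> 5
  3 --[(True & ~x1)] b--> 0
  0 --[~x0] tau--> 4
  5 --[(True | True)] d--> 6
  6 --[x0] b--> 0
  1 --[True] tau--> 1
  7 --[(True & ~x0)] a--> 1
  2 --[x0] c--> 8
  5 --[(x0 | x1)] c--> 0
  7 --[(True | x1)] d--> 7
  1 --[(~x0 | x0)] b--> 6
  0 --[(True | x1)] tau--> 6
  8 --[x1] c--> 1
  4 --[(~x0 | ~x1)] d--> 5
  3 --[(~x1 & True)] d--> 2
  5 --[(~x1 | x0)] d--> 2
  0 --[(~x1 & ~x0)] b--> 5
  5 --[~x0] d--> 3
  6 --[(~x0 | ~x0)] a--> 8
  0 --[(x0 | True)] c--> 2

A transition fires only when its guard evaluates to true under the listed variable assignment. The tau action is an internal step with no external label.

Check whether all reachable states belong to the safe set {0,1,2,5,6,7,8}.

Answer: INVARIANT HOLDS

Trace:
Allowed set {0,1,2,5,6,7,8}
Reachable = {0,1,2,6,8}
  0: safe
  1: safe
  2: safe
  6: safe
  8: safe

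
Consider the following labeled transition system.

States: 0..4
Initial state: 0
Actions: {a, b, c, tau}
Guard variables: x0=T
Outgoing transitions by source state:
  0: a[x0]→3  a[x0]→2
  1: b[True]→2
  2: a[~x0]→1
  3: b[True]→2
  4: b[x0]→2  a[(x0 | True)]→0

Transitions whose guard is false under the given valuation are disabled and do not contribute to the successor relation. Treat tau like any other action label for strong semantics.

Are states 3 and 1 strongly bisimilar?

Answer: BISIMILAR

Analysis:
Bisimulation quotient by refinement:
  P[0] = {{0,1,2,3,4}}
  P[1] = {{0},{1,3},{2},{4}}
stable after 2 split(s): 4 block(s)
3∈{1,3}, 1∈{1,3}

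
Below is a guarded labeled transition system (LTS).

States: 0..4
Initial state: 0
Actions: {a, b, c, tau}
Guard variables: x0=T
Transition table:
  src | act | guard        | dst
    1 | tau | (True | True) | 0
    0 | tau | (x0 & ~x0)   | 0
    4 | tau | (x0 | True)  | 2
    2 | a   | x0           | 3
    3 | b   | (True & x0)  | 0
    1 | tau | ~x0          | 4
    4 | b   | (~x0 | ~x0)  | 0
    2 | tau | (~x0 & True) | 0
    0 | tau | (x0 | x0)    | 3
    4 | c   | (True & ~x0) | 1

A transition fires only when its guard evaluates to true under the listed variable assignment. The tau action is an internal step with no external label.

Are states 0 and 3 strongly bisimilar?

Bisimulation quotient by refinement:
  round 0: {{0,1,2,3,4}}
  round 1: {{0,1,4},{2},{3}}
  round 2: {{0},{1},{2},{3},{4}}
Fixed point at round 3; 5 class(es).
[0]={0}  [3]={3}

Answer: NOT BISIMILAR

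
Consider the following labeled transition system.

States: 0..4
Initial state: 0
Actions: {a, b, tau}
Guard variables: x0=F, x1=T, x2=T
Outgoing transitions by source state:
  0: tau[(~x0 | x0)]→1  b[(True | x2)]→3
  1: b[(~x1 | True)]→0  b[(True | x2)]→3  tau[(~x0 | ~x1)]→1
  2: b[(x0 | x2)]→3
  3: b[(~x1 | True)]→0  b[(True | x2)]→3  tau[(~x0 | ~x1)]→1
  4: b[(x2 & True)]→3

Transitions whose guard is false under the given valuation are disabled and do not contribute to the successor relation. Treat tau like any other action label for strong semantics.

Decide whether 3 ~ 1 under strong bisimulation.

Refine partition for ~:
  P[0] = {{0,1,2,3,4}}
  P[1] = {{0,1,3},{2,4}}
stable after 2 split(s): 2 block(s)
class of 3: {0,1,3}; class of 1: {0,1,3}

Answer: BISIMILAR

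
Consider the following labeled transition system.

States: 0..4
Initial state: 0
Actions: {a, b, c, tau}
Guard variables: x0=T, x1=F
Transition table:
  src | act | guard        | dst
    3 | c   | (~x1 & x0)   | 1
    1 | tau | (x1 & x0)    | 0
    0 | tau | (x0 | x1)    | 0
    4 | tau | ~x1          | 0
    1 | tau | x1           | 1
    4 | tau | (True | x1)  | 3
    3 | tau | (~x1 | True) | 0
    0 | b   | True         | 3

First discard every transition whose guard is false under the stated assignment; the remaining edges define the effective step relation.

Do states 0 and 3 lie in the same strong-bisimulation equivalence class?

Answer: NOT BISIMILAR

Analysis:
Refine partition for ~:
  P[0] = {{0,1,2,3,4}}
  P[1] = {{0},{1,2},{3},{4}}
stable after 2 split(s): 4 block(s)
0∈{0}, 3∈{3}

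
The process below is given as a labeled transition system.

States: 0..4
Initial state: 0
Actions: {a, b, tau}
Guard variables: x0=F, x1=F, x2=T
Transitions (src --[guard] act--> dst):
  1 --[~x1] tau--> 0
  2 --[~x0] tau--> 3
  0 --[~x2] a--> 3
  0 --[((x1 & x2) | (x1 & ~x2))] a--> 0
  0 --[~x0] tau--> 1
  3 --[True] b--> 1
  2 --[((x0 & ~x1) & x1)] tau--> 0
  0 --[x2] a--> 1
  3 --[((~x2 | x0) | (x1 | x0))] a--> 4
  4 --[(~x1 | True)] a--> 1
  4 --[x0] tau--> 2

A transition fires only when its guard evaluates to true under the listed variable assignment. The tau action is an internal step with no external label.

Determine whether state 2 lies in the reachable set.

After dropping false guards: 6 live edges.
L0 = {0}
L1 = {1}  cumulative {0,1}
R = {0,1}

Answer: UNREACHABLE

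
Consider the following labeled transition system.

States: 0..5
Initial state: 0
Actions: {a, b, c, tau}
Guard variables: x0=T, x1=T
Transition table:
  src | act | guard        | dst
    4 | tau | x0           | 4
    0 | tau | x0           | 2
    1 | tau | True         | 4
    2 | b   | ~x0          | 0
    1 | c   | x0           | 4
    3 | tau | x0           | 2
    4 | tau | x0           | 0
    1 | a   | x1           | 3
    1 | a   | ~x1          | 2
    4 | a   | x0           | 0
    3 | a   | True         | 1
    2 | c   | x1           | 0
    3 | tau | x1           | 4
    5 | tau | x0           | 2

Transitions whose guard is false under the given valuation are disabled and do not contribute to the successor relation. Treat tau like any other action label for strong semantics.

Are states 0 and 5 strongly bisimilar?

Answer: BISIMILAR

Trace:
Refine partition for ~:
  π0 = {{0,1,2,3,4,5}}
  π1 = {{0,5},{1},{2},{3,4}}
  π2 = {{0,5},{1},{2},{3},{4}}
Fixed point at round 3; 5 class(es).
[0]={0,5}  [5]={0,5}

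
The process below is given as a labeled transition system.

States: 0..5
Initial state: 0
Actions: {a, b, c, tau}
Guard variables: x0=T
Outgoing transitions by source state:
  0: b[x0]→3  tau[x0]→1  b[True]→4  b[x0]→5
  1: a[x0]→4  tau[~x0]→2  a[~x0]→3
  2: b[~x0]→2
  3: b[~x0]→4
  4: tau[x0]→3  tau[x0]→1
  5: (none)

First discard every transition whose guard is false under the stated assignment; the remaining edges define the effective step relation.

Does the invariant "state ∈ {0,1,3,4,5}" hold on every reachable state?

Answer: INVARIANT HOLDS

Working:
Inv-set: {0,1,3,4,5}
Reachable = {0,1,3,4,5}
  0: ok
  1: ok
  3: ok
  4: ok
  5: ok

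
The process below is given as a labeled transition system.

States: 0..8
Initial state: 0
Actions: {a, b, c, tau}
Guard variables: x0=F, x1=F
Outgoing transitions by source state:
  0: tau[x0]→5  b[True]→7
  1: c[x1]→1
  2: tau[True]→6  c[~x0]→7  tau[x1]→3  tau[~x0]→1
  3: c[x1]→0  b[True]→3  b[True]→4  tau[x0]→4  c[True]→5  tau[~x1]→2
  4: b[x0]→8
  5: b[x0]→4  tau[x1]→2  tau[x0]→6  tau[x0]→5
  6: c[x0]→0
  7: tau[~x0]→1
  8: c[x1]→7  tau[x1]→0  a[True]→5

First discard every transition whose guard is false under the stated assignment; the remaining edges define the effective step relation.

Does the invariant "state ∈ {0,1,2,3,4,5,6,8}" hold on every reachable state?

Inv-set: {0,1,2,3,4,5,6,8}
Reachable = {0,1,7}
  0: ✓
  1: ✓
  7: VIOLATES
counterexample path to 7: b

Answer: INVARIANT VIOLATED at state 7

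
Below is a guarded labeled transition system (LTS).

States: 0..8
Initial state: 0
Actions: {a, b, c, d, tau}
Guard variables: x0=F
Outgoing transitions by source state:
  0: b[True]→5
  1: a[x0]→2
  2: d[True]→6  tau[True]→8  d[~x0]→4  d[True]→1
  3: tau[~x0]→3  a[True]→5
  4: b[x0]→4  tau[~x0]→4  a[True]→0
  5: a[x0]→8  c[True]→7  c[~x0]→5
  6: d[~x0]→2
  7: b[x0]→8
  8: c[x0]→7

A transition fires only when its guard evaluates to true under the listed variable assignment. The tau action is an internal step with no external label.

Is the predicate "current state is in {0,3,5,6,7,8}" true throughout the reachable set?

Answer: INVARIANT HOLDS

Trace:
Inv-set: {0,3,5,6,7,8}
Reachable = {0,5,7}
  0: ok
  5: ok
  7: ok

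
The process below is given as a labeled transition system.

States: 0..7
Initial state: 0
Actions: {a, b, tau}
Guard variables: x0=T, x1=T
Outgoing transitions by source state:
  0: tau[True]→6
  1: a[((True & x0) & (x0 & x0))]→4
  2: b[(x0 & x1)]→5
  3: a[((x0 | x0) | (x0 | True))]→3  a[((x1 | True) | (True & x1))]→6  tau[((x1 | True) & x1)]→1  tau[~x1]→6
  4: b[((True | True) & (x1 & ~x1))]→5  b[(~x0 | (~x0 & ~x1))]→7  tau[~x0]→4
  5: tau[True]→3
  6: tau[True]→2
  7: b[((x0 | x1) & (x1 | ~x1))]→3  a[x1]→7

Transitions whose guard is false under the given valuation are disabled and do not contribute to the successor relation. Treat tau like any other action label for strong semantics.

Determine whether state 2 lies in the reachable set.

Answer: REACHABLE

Working:
After dropping false guards: 10 live edges.
L0 = {0}
L1 = {6}  now seen {0,6}
L2 = {2}  now seen {0,2,6}
L3 = {5}  now seen {0,2,5,6}
L4 = {3}  now seen {0,2,3,5,6}
L5 = {1}  now seen {0,1,2,3,5,6}
L6 = {4}  now seen {0,1,2,3,4,5,6}
R = {0,1,2,3,4,5,6}
trace reaching 2: tau·tau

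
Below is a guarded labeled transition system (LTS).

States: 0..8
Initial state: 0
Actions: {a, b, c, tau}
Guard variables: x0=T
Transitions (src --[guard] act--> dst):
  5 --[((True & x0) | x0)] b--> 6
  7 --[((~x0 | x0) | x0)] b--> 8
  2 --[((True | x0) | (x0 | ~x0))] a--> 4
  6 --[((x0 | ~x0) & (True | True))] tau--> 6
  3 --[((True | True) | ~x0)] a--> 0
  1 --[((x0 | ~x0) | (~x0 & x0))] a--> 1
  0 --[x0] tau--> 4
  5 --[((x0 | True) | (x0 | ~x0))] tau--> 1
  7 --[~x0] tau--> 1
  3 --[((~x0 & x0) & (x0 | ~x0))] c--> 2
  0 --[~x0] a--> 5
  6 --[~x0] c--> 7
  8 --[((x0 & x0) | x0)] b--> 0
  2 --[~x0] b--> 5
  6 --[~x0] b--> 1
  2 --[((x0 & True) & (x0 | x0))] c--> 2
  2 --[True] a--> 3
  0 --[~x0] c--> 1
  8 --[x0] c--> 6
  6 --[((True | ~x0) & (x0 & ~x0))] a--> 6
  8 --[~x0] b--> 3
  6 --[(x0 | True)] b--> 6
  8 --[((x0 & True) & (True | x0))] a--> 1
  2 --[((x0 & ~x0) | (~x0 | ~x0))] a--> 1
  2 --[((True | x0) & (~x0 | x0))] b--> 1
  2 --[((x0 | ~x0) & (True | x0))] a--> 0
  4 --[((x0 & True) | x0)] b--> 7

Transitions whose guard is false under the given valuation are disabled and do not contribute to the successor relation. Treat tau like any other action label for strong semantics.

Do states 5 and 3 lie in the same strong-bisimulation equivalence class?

Answer: NOT BISIMILAR

Working:
Compute ~ classes (split until stable):
  P[0] = {{0,1,2,3,4,5,6,7,8}}
  P[1] = {{0},{1,3},{2,8},{4,7},{5,6}}
  P[2] = {{0},{1},{2},{3},{4},{5},{6},{7},{8}}
stable after 3 split(s): 9 block(s)
[5]={5}  [3]={3}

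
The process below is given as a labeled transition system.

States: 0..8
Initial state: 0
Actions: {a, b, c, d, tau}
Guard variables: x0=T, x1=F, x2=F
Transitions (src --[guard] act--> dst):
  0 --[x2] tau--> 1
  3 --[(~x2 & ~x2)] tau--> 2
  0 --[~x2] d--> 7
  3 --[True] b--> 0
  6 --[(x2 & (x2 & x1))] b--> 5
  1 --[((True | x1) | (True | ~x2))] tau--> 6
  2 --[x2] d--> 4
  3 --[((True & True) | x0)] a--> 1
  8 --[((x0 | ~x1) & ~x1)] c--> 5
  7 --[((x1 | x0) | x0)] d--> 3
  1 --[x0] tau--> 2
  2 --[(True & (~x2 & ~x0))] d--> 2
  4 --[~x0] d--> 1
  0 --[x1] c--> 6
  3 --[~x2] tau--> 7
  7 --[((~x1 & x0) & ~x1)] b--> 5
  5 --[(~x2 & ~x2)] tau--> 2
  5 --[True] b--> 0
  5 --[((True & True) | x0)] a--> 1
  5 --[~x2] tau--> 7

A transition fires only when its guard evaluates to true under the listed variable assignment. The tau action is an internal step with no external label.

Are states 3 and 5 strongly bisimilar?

Compute ~ classes (split until stable):
  round 0: {{0,1,2,3,4,5,6,7,8}}
  round 1: {{0},{1},{2,4,6},{3,5},{7},{8}}
stable after 2 split(s): 6 block(s)
3∈{3,5}, 5∈{3,5}

Answer: BISIMILAR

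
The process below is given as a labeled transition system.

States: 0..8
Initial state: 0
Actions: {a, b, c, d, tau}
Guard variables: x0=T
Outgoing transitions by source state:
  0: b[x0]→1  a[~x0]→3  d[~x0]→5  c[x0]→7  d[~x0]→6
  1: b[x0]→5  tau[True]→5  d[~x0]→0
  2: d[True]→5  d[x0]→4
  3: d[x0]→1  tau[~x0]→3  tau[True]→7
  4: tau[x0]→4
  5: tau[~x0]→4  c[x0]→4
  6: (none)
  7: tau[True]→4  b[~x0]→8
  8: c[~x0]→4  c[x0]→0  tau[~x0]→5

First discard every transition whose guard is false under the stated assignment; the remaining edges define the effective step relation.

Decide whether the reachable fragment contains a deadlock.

Answer: DEADLOCK-FREE

Trace:
Reachable = {0,1,4,5,7}
  0: b→1  c→7  [2 out]
  1: b→5  tau→5  [2 out]
  4: tau→4  [1 out]
  5: c→4  [1 out]
  7: tau→4  [1 out]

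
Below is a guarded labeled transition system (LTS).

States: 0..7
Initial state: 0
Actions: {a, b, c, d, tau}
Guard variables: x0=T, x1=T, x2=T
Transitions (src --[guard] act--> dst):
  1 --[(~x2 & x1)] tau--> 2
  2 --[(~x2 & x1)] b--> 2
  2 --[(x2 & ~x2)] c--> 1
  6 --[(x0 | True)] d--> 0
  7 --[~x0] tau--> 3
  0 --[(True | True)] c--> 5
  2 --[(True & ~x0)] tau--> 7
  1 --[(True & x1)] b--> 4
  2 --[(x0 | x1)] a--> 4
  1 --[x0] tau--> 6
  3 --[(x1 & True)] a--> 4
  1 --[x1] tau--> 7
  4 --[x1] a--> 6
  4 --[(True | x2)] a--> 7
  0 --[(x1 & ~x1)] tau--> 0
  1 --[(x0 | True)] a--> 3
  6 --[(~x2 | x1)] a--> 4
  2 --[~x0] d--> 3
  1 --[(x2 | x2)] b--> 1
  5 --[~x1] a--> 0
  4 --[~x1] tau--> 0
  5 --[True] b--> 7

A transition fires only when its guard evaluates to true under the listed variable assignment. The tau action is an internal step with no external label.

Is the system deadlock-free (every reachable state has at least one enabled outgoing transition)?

Reach set: {0,5,7}
  0: c→5  [deg 1]
  5: b→7  [deg 1]
  7: ∅  [deadlock]
witness 7: c·b

Answer: DEADLOCK at state 7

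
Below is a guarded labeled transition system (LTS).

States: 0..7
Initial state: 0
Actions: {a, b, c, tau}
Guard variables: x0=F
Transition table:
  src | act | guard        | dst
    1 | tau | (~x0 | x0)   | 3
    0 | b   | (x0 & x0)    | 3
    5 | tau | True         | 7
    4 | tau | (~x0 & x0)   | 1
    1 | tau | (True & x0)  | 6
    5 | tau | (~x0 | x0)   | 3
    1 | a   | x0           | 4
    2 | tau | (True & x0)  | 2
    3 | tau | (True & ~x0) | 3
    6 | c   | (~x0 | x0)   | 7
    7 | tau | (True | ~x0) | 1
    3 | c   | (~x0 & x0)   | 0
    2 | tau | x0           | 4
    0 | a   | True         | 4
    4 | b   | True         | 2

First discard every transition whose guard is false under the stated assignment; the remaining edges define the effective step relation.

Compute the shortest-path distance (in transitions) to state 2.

Answer: 2

Analysis:
Layered search for 2:
  Layer 0: {0}
  Layer 1: {4}
  Layer 2: {2}
first hit 2 at d=2 via a·b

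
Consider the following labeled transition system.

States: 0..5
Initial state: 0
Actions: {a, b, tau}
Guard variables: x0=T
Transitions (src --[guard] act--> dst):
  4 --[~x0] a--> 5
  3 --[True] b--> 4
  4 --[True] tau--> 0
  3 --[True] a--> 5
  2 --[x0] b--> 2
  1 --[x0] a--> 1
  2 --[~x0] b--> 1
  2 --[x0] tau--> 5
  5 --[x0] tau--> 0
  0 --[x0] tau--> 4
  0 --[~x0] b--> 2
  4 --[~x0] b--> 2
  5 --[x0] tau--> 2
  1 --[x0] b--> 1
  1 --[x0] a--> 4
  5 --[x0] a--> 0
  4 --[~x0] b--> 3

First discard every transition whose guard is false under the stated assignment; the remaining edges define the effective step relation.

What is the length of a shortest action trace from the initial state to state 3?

Answer: UNREACHABLE

Working:
BFS to 3:
  Layer 0: {0}
  Layer 1: {4}
3 never appears.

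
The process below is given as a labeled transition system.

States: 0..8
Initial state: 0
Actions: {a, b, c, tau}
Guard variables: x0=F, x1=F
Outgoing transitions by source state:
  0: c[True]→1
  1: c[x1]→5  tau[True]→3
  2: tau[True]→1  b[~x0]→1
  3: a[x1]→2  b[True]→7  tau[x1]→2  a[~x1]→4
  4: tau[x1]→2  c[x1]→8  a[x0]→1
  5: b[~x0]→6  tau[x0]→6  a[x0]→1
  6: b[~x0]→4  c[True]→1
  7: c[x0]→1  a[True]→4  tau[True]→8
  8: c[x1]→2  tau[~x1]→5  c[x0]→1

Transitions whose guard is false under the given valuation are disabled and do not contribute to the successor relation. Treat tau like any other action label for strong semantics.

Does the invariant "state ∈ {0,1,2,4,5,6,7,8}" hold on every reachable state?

Allowed set {0,1,2,4,5,6,7,8}
Reachable = {0,1,3,4,5,6,7,8}
  0: ok
  1: ok
  3: ✗ unsafe
  4: ok
  5: ok
  6: ok
  7: ok
  8: ok
reach 3 via c·tau — violates

Answer: INVARIANT VIOLATED at state 3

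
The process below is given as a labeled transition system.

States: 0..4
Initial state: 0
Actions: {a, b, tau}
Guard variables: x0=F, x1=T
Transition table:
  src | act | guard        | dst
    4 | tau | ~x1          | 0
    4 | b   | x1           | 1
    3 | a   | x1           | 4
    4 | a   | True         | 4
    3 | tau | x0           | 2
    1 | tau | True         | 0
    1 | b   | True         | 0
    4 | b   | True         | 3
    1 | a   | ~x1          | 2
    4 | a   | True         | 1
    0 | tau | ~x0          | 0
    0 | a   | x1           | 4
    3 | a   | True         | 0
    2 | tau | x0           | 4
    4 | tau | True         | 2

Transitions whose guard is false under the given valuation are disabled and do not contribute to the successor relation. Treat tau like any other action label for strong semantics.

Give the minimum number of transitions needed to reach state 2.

Answer: 2

Working:
Breadth-first toward 2:
  L0 = {0}
  L1 = {4}
  L2 = {1,2,3}
depth(2)=2, e.g. a·tau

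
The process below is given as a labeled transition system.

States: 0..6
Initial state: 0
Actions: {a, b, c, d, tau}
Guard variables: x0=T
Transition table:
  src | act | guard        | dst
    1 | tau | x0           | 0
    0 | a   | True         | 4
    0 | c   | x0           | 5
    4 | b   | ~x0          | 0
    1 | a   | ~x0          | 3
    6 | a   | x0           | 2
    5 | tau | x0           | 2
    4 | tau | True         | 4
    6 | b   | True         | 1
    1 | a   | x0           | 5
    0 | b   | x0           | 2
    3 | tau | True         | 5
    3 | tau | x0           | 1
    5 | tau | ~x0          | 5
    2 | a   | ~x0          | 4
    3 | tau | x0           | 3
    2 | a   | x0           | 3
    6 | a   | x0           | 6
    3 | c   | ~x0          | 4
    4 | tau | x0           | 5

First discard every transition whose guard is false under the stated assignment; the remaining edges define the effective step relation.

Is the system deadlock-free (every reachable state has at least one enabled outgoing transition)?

Answer: DEADLOCK-FREE

Working:
R = {0,1,2,3,4,5}
  0: a→4  b→2  c→5  [3 exit(s)]
  1: a→5  tau→0  [2 exit(s)]
  2: a→3  [1 exit(s)]
  3: tau→1  tau→3  tau→5  [3 exit(s)]
  4: tau→4  tau→5  [2 exit(s)]
  5: tau→2  [1 exit(s)]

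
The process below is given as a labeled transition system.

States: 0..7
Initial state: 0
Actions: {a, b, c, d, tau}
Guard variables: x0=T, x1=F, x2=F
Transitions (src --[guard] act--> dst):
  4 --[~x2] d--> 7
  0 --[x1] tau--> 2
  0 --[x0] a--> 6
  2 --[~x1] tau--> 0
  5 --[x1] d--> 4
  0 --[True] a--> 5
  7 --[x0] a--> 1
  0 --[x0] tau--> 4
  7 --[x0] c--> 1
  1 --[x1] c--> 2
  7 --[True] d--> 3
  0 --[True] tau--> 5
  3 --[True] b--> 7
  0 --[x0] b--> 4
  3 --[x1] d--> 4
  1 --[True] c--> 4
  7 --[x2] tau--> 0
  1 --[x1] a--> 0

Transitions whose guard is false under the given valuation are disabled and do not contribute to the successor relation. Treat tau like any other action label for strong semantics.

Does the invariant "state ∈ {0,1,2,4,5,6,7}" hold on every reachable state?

Safe = {0,1,2,4,5,6,7}
R = {0,1,3,4,5,6,7}
  0: ok
  1: ok
  3: VIOLATES
  4: ok
  5: ok
  6: ok
  7: ok
reach 3 via tau·d·d — violates

Answer: INVARIANT VIOLATED at state 3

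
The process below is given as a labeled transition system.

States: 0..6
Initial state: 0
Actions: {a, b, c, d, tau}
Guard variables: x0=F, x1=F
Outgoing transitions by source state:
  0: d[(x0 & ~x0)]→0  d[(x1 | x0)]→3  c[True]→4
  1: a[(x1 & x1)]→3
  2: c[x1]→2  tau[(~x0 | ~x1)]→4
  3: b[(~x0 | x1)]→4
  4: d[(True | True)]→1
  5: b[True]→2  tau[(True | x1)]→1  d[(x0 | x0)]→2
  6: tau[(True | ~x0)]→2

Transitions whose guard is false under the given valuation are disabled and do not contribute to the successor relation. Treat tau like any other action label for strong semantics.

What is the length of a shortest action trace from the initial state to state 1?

BFS to 1:
  L0 = {0}
  L1 = {4}
  L2 = {1}
first hit 1 at d=2 via c·d

Answer: 2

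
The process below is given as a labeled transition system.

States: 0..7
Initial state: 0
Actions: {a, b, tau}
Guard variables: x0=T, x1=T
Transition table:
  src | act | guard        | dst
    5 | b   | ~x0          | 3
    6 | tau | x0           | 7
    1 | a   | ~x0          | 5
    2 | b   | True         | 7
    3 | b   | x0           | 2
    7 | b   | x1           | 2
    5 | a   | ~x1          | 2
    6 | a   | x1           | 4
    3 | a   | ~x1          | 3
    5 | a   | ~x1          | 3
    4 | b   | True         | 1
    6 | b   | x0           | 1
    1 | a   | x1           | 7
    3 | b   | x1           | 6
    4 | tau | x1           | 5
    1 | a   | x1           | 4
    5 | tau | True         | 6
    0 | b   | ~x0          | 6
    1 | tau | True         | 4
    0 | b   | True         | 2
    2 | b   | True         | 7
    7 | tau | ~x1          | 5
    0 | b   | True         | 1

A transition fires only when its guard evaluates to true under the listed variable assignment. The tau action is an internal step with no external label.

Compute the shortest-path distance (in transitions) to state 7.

BFS to 7:
  depth 0: {0}
  depth 1: {1,2}
  depth 2: {4,7}
depth(7)=2, e.g. b·a

Answer: 2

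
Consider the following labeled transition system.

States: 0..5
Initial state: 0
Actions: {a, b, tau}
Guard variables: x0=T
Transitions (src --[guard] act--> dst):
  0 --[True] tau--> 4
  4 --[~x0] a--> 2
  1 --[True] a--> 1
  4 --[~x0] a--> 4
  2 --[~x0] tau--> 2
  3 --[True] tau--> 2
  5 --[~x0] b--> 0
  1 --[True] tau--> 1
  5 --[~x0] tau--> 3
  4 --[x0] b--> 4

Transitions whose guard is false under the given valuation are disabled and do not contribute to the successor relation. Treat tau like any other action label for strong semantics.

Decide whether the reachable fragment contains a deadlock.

Answer: DEADLOCK-FREE

Trace:
Reach set: {0,4}
  0: tau→4  [1 exit(s)]
  4: b→4  [1 exit(s)]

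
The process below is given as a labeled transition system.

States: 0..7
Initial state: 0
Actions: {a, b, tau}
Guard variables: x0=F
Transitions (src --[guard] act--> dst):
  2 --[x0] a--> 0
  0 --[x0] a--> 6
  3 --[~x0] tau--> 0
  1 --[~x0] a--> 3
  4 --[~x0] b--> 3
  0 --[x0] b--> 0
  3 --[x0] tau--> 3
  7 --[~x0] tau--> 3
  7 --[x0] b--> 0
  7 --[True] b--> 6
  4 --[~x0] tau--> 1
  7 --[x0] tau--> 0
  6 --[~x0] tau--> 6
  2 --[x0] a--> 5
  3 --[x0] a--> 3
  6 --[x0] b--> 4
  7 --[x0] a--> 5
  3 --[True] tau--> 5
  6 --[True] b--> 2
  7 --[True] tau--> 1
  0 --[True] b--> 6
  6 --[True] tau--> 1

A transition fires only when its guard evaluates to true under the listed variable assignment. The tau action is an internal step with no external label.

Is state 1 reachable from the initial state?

Answer: REACHABLE

Analysis:
After dropping false guards: 12 live edges.
depth 0: {0}
depth 1: {6}  cumulative {0,6}
depth 2: {1,2}  cumulative {0,1,2,6}
depth 3: {3}  cumulative {0,1,2,3,6}
depth 4: {5}  cumulative {0,1,2,3,5,6}
Reachable = {0,1,2,3,5,6}
trace reaching 1: b·tau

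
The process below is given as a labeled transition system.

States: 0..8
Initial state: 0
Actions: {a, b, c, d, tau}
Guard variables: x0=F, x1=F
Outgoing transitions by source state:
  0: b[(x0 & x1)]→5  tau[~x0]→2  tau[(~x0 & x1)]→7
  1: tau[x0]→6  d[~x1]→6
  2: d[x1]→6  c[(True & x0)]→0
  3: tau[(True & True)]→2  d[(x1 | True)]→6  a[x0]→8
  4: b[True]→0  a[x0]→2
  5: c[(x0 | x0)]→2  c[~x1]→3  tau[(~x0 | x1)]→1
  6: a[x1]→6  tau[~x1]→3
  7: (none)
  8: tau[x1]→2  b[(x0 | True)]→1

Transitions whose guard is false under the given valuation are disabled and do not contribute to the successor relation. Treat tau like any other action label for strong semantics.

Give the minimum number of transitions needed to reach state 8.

BFS to 8:
  depth 0: {0}
  depth 1: {2}
8 never appears.

Answer: UNREACHABLE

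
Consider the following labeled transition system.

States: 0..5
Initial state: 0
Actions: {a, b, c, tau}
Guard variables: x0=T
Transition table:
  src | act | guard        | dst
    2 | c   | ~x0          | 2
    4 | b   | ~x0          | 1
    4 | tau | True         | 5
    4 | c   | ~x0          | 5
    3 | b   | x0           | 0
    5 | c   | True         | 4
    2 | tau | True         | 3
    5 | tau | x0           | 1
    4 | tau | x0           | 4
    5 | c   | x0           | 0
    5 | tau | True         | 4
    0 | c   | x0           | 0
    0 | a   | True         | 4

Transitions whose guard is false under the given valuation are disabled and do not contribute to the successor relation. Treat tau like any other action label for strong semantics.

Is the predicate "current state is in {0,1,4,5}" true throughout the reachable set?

Safe = {0,1,4,5}
Reachable = {0,1,4,5}
  0: safe
  1: safe
  4: safe
  5: safe

Answer: INVARIANT HOLDS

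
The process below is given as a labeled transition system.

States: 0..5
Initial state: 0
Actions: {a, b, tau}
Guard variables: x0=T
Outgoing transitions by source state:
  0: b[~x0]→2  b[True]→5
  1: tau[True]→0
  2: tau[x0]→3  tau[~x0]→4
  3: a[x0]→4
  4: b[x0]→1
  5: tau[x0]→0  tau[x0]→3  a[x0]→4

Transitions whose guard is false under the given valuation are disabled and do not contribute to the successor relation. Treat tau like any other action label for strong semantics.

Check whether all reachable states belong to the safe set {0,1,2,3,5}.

Inv-set: {0,1,2,3,5}
Reach set: {0,1,3,4,5}
  0: ok
  1: ok
  3: ok
  4: VIOLATES
  5: ok
witness against invariant: b·a → 4

Answer: INVARIANT VIOLATED at state 4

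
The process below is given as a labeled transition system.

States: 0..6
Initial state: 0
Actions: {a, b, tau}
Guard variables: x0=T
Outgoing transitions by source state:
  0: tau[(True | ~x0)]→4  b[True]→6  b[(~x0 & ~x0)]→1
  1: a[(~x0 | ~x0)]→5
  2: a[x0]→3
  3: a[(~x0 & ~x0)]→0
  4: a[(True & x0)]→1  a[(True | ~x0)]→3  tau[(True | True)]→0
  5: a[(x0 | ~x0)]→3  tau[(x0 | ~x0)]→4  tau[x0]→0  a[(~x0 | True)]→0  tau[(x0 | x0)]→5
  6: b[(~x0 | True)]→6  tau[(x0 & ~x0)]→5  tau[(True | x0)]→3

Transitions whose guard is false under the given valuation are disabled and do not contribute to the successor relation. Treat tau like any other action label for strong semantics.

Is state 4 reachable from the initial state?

Guard filter leaves 13 enabled edge(s).
Layer 0: {0}
Layer 1: {4,6}  now seen {0,4,6}
Layer 2: {1,3}  now seen {0,1,3,4,6}
Reach set: {0,1,3,4,6}
trace reaching 4: tau

Answer: REACHABLE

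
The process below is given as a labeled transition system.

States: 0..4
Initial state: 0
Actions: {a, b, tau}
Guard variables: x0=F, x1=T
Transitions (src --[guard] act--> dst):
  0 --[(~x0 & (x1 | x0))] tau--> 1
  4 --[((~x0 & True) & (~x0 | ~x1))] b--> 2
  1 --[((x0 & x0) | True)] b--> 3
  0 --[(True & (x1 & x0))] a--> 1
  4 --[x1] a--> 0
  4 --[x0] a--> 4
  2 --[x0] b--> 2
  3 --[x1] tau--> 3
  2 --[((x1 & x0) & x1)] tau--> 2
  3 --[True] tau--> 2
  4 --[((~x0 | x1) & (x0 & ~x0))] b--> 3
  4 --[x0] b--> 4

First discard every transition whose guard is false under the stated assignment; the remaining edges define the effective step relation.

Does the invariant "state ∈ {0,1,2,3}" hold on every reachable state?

Answer: INVARIANT HOLDS

Trace:
Allowed set {0,1,2,3}
Reachable = {0,1,2,3}
  0: safe
  1: safe
  2: safe
  3: safe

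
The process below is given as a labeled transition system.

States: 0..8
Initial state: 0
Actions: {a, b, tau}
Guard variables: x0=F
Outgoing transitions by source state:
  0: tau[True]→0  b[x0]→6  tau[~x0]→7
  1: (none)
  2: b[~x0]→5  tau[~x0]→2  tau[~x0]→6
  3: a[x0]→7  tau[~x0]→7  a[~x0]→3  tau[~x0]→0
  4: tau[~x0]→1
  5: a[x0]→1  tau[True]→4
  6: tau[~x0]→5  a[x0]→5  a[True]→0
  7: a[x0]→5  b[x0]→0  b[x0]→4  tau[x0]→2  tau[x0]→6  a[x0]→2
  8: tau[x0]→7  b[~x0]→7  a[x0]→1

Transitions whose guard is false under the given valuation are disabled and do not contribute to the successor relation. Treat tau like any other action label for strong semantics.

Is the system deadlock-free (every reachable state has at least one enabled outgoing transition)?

R = {0,7}
  0: tau→0  tau→7  [2 exit(s)]
  7: ∅  [STUCK]
witness 7: tau

Answer: DEADLOCK at state 7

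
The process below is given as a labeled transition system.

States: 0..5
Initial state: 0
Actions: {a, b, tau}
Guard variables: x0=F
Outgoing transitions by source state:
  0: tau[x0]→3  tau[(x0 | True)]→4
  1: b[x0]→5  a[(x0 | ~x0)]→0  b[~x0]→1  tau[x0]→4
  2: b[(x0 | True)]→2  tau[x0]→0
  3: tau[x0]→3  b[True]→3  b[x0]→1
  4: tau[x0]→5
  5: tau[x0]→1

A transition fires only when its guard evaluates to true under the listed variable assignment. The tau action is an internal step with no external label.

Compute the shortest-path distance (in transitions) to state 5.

Answer: UNREACHABLE

Analysis:
BFS to 5:
  L0 = {0}
  L1 = {4}
5 never appears.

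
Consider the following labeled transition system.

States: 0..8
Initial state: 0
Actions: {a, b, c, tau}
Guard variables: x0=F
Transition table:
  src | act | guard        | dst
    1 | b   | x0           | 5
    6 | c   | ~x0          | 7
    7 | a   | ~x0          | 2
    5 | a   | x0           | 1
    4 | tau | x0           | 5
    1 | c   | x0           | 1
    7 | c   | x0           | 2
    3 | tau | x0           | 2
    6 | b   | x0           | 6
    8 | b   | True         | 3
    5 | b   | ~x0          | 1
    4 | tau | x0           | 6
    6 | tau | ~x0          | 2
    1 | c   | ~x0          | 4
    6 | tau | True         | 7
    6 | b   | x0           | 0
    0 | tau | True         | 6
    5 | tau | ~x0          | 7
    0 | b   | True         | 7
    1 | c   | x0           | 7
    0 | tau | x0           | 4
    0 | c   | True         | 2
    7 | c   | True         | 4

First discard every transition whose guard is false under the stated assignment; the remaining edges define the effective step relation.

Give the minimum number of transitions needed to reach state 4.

BFS to 4:
  Layer 0: {0}
  Layer 1: {2,6,7}
  Layer 2: {4}
depth(4)=2, e.g. b·c

Answer: 2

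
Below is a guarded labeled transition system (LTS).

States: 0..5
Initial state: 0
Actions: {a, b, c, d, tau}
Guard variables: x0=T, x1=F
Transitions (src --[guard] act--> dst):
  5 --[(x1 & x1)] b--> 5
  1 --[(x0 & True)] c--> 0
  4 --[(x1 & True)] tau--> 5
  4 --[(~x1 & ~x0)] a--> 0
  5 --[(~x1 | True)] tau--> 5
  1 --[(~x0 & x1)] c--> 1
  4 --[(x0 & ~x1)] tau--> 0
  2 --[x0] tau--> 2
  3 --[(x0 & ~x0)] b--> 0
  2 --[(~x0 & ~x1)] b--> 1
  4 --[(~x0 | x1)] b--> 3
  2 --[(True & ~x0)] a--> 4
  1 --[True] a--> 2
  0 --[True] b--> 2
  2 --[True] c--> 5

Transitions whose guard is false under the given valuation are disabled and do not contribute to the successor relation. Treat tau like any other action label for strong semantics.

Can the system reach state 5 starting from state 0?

Answer: REACHABLE

Analysis:
Guard filter leaves 7 enabled edge(s).
Layer 0: {0}
Layer 1: {2}  total {0,2}
Layer 2: {5}  total {0,2,5}
Reachable = {0,2,5}
trace reaching 5: b·c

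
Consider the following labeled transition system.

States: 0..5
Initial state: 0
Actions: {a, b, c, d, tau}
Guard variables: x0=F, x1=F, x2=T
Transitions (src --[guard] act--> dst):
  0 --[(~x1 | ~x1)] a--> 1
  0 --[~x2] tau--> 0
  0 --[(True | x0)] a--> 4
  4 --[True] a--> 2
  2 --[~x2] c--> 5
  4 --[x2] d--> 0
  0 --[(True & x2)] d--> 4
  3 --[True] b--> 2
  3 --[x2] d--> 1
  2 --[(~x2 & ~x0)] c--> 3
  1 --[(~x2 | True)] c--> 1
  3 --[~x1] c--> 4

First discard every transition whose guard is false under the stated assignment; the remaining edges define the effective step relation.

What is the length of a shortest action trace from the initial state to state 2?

Answer: 2

Working:
BFS to 2:
  L0 = {0}
  L1 = {1,4}
  L2 = {2}
depth(2)=2, e.g. a·a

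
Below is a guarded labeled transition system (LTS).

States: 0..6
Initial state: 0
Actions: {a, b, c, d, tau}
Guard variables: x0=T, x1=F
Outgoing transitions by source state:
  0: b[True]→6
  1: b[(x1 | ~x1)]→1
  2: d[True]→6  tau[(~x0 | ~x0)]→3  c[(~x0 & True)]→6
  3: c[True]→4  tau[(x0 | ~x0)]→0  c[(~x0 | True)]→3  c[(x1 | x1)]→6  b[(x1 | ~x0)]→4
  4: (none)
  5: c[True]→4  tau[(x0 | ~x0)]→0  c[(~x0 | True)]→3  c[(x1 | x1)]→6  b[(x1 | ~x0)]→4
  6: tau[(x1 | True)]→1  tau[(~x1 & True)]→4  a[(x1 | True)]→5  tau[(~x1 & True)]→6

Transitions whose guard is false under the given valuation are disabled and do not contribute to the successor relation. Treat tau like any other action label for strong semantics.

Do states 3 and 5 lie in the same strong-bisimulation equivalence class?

Answer: BISIMILAR

Trace:
Refine partition for ~:
  round 0: {{0,1,2,3,4,5,6}}
  round 1: {{0,1},{2},{3,5},{4},{6}}
  round 2: {{0},{1},{2},{3,5},{4},{6}}
Fixed point at round 3; 6 class(es).
3∈{3,5}, 5∈{3,5}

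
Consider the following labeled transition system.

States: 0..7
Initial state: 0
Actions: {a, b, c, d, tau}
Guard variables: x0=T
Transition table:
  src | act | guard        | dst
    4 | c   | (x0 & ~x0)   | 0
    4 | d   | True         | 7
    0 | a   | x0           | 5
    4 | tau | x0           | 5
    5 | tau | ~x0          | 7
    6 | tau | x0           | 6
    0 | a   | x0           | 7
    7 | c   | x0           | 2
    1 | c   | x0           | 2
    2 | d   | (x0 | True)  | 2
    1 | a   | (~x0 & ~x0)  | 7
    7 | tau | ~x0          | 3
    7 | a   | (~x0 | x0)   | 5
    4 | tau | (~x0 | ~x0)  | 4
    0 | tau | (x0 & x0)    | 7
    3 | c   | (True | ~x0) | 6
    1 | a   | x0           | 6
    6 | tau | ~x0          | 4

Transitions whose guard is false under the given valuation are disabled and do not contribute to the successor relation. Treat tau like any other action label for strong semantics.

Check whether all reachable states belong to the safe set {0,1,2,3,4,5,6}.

Safe = {0,1,2,3,4,5,6}
Reach set: {0,2,5,7}
  0: safe
  2: safe
  5: safe
  7: outside
counterexample path to 7: a

Answer: INVARIANT VIOLATED at state 7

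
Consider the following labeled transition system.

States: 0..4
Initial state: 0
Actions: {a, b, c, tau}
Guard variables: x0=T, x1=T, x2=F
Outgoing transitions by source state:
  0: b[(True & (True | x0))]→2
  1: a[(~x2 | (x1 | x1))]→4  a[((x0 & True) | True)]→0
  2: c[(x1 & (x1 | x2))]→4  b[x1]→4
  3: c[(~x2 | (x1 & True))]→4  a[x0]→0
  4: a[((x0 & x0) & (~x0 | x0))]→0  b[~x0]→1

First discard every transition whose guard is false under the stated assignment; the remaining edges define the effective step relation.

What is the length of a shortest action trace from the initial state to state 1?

Answer: UNREACHABLE

Trace:
Breadth-first toward 1:
  depth 0: {0}
  depth 1: {2}
  depth 2: {4}
1 never appears.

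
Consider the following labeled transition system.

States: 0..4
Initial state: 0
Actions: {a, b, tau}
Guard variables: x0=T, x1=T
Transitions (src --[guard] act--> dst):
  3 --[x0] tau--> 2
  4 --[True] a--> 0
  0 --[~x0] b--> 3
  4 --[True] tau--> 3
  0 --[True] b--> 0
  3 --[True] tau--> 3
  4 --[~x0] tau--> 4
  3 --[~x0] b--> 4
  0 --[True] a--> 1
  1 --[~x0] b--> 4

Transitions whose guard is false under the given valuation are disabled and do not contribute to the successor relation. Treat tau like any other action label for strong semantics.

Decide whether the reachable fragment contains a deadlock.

Reach set: {0,1}
  0: a→1  b→0  [2 out]
  1: ∅  [STUCK]
trace reaching 1: a

Answer: DEADLOCK at state 1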